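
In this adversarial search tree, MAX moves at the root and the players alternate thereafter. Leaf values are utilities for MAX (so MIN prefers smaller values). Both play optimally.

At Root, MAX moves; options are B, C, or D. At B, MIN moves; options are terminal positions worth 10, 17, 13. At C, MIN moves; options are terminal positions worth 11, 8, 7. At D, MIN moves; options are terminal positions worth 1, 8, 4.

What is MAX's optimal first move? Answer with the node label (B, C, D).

B

B (MIN): min(10, 17, 13) = 10
C (MIN): min(11, 8, 7) = 7
D (MIN): min(1, 8, 4) = 1
Root (MAX): max(10, 7, 1) = 10
MAX picks the child with the highest value: B (value 10).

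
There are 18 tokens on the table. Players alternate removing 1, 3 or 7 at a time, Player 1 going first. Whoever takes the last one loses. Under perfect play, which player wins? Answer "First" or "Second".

W/L table (W = player to move can force a win):
i:   0  1  2  3  4  5  6  7  8  9 10 11 12 13 14 15 16 17 18
     W  L  W  L  W  L  W  L  W  L  W  L  W  L  W  L  W  L  W
Position 18 is W, so the first player wins.

First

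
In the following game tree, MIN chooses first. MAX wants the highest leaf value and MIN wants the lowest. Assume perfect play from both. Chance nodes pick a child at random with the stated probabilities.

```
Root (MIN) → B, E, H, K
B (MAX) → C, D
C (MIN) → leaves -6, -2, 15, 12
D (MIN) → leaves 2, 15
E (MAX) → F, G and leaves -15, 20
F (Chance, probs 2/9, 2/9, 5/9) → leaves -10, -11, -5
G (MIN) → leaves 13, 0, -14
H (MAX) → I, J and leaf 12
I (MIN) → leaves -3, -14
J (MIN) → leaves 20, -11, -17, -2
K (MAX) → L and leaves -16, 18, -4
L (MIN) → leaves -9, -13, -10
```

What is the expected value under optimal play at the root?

C (MIN): min(-6, -2, 15, 12) = -6
D (MIN): min(2, 15) = 2
B (MAX): max(-6, 2) = 2
F (Chance): 2/9·-10 + 2/9·-11 + 5/9·-5 = -7.44
G (MIN): min(13, 0, -14) = -14
E (MAX): max(-7.44, -14, -15, 20) = 20
I (MIN): min(-3, -14) = -14
J (MIN): min(20, -11, -17, -2) = -17
H (MAX): max(-14, -17, 12) = 12
L (MIN): min(-9, -13, -10) = -13
K (MAX): max(-13, -16, 18, -4) = 18
Root (MIN): min(2, 20, 12, 18) = 2

2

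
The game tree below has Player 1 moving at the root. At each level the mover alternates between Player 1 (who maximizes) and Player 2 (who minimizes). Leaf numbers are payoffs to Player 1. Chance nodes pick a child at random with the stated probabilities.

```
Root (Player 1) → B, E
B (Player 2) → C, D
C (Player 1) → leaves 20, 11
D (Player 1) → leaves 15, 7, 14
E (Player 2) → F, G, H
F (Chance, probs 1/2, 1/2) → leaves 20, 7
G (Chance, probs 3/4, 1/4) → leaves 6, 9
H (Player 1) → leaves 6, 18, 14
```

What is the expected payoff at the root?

C (Player 1): max(20, 11) = 20
D (Player 1): max(15, 7, 14) = 15
B (Player 2): min(20, 15) = 15
F (Chance): 1/2·20 + 1/2·7 = 13.5
G (Chance): 3/4·6 + 1/4·9 = 6.75
H (Player 1): max(6, 18, 14) = 18
E (Player 2): min(13.5, 6.75, 18) = 6.75
Root (Player 1): max(15, 6.75) = 15

15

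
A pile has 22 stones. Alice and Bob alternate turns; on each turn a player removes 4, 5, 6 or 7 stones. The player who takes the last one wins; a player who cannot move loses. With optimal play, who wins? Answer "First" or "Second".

W/L table (W = player to move can force a win):
i:   0  1  2  3  4  5  6  7  8  9 10 11 12 13 14 15 16 17 18 19 20 21 22
     L  L  L  L  W  W  W  W  W  W  W  L  L  L  L  W  W  W  W  W  W  W  L
Position 22 is L, so the second player wins.

Second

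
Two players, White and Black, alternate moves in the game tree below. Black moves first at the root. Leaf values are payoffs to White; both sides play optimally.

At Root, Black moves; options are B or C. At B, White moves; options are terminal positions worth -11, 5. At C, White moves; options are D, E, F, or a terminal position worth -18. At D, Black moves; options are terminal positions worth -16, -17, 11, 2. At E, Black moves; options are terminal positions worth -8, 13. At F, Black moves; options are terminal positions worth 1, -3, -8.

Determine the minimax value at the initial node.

-8

B (White): max(-11, 5) = 5
D (Black): min(-16, -17, 11, 2) = -17
E (Black): min(-8, 13) = -8
F (Black): min(1, -3, -8) = -8
C (White): max(-17, -8, -8, -18) = -8
Root (Black): min(5, -8) = -8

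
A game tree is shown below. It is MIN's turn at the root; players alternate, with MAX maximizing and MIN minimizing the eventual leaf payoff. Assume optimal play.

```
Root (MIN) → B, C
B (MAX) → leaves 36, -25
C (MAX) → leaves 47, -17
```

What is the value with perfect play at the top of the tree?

36

B (MAX): max(36, -25) = 36
C (MAX): max(47, -17) = 47
Root (MIN): min(36, 47) = 36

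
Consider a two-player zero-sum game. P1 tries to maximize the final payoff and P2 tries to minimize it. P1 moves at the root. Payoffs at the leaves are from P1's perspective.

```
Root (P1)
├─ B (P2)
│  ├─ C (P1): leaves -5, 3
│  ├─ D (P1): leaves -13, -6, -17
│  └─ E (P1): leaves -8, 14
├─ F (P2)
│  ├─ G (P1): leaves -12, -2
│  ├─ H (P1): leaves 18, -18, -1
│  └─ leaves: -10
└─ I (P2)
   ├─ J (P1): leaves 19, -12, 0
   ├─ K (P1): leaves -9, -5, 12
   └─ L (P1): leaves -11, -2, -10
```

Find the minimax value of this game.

C (P1): max(-5, 3) = 3
D (P1): max(-13, -6, -17) = -6
E (P1): max(-8, 14) = 14
B (P2): min(3, -6, 14) = -6
G (P1): max(-12, -2) = -2
H (P1): max(18, -18, -1) = 18
F (P2): min(-2, 18, -10) = -10
J (P1): max(19, -12, 0) = 19
K (P1): max(-9, -5, 12) = 12
L (P1): max(-11, -2, -10) = -2
I (P2): min(19, 12, -2) = -2
Root (P1): max(-6, -10, -2) = -2

-2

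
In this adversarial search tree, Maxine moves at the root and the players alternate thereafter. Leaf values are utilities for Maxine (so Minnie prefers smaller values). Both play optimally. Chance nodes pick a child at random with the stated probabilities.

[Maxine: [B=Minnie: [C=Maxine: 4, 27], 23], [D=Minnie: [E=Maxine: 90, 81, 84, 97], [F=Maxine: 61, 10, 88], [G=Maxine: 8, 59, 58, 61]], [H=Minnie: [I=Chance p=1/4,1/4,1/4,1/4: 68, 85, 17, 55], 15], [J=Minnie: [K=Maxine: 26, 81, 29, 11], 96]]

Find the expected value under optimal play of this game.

C (Maxine): max(4, 27) = 27
B (Minnie): min(27, 23) = 23
E (Maxine): max(90, 81, 84, 97) = 97
F (Maxine): max(61, 10, 88) = 88
G (Maxine): max(8, 59, 58, 61) = 61
D (Minnie): min(97, 88, 61) = 61
I (Chance): 1/4·68 + 1/4·85 + 1/4·17 + 1/4·55 = 56.25
H (Minnie): min(56.25, 15) = 15
K (Maxine): max(26, 81, 29, 11) = 81
J (Minnie): min(81, 96) = 81
Root (Maxine): max(23, 61, 15, 81) = 81

81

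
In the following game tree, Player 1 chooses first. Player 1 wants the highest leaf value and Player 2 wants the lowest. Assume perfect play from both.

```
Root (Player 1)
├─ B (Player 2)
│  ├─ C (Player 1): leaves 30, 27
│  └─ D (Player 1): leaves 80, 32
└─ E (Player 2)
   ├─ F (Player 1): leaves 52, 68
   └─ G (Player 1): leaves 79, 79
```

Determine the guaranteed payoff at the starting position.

C (Player 1): max(30, 27) = 30
D (Player 1): max(80, 32) = 80
B (Player 2): min(30, 80) = 30
F (Player 1): max(52, 68) = 68
G (Player 1): max(79, 79) = 79
E (Player 2): min(68, 79) = 68
Root (Player 1): max(30, 68) = 68

68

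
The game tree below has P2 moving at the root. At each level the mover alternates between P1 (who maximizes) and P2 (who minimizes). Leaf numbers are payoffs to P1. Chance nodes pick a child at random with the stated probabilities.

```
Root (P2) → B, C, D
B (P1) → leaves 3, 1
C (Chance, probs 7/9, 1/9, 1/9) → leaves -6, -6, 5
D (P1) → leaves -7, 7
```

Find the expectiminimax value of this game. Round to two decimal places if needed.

B (P1): max(3, 1) = 3
C (Chance): 7/9·-6 + 1/9·-6 + 1/9·5 = -4.78
D (P1): max(-7, 7) = 7
Root (P2): min(3, -4.78, 7) = -4.78

-4.78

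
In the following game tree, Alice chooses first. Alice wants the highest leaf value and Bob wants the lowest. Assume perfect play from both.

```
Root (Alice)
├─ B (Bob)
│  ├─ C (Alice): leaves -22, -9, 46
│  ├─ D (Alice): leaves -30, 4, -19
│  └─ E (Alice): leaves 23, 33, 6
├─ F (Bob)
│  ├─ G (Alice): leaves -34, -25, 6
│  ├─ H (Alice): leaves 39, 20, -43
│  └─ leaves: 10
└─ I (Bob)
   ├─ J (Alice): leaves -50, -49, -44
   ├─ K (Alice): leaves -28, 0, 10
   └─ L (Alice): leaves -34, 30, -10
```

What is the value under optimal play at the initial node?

6

C (Alice): max(-22, -9, 46) = 46
D (Alice): max(-30, 4, -19) = 4
E (Alice): max(23, 33, 6) = 33
B (Bob): min(46, 4, 33) = 4
G (Alice): max(-34, -25, 6) = 6
H (Alice): max(39, 20, -43) = 39
F (Bob): min(6, 39, 10) = 6
J (Alice): max(-50, -49, -44) = -44
K (Alice): max(-28, 0, 10) = 10
L (Alice): max(-34, 30, -10) = 30
I (Bob): min(-44, 10, 30) = -44
Root (Alice): max(4, 6, -44) = 6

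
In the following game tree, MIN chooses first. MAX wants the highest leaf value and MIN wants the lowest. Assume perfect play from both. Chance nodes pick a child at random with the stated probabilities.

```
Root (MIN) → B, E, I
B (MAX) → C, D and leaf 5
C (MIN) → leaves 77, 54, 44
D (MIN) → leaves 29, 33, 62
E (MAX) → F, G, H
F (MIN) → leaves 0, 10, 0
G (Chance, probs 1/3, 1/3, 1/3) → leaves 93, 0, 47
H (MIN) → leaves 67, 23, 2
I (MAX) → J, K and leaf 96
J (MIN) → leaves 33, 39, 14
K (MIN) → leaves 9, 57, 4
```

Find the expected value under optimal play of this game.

44

C (MIN): min(77, 54, 44) = 44
D (MIN): min(29, 33, 62) = 29
B (MAX): max(44, 29, 5) = 44
F (MIN): min(0, 10, 0) = 0
G (Chance): 1/3·93 + 1/3·0 + 1/3·47 = 46.67
H (MIN): min(67, 23, 2) = 2
E (MAX): max(0, 46.67, 2) = 46.67
J (MIN): min(33, 39, 14) = 14
K (MIN): min(9, 57, 4) = 4
I (MAX): max(14, 4, 96) = 96
Root (MIN): min(44, 46.67, 96) = 44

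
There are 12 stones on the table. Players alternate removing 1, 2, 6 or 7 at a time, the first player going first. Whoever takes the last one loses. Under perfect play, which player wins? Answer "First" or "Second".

Mark each pile size as W (mover wins) or L (mover loses):
i:   0  1  2  3  4  5  6  7  8  9 10 11 12
     W  L  W  W  L  W  W  W  W  L  W  W  L
Position 12 is L, so the second player wins.

Second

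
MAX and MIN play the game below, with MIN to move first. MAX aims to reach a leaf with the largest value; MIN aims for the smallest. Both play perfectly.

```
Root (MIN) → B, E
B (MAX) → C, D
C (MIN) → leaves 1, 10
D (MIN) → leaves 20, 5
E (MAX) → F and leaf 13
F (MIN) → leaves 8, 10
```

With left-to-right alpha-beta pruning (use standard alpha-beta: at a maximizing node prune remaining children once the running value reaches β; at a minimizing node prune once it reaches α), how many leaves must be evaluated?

C [α=-∞,β=+∞]: v=1
D [α=1,β=+∞]: v=5
B [α=-∞,β=+∞]: v=5
F [α=-∞,β=5]: v=8
E [α=-∞,β=5]: v=8 after child 1 ≥ β → β-cutoff, skip 1
Root [α=-∞,β=+∞]: v=5
Leaves evaluated: 6 of 7.

6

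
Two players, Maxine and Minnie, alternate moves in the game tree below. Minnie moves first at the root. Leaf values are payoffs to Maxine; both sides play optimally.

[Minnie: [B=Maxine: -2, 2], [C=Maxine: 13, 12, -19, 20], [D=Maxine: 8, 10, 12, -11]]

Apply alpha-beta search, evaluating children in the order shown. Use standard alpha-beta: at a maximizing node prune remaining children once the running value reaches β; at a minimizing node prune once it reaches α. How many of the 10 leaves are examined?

4

B [α=-∞,β=+∞]: v=2
C [α=-∞,β=2]: v=13 after child 1 ≥ β → β-cutoff, skip 3
D [α=-∞,β=2]: v=8 after child 1 ≥ β → β-cutoff, skip 3
Root [α=-∞,β=+∞]: v=2
Leaves evaluated: 4 of 10.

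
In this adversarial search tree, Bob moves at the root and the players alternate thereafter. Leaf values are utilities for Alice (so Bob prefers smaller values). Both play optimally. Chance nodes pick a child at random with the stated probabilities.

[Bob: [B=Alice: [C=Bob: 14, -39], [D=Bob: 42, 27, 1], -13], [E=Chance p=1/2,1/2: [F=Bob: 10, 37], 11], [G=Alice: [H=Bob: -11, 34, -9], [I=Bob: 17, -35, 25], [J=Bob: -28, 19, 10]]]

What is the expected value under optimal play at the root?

-11

C (Bob): min(14, -39) = -39
D (Bob): min(42, 27, 1) = 1
B (Alice): max(-39, 1, -13) = 1
F (Bob): min(10, 37) = 10
E (Chance): 1/2·10 + 1/2·11 = 10.5
H (Bob): min(-11, 34, -9) = -11
I (Bob): min(17, -35, 25) = -35
J (Bob): min(-28, 19, 10) = -28
G (Alice): max(-11, -35, -28) = -11
Root (Bob): min(1, 10.5, -11) = -11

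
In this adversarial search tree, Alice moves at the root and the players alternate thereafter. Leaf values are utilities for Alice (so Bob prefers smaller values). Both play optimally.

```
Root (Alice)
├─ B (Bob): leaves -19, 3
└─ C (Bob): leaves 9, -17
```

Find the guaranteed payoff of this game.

-17

B (Bob): min(-19, 3) = -19
C (Bob): min(9, -17) = -17
Root (Alice): max(-19, -17) = -17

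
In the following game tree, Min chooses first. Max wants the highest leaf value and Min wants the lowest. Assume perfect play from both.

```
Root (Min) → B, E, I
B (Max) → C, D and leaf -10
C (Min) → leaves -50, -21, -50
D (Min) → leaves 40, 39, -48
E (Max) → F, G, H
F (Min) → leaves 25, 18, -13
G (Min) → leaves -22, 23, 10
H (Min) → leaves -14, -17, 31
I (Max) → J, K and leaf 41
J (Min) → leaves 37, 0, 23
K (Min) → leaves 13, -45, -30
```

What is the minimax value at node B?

C: min(-50, -21, -50) = -50
D: min(40, 39, -48) = -48
B: max(-50, -48, -10) = -10

-10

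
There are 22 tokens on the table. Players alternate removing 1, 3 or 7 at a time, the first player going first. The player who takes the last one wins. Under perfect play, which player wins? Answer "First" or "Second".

Second

W/L table (W = player to move can force a win):
i:   0  1  2  3  4  5  6  7  8  9 10 11 12 13 14 15 16 17 18 19 20 21 22
     L  W  L  W  L  W  L  W  L  W  L  W  L  W  L  W  L  W  L  W  L  W  L
Position 22 is L, so the second player wins.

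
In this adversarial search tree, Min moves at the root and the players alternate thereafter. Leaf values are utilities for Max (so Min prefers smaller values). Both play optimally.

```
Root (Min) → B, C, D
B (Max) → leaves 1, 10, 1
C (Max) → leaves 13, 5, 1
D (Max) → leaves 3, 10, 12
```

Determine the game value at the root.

10

B (Max): max(1, 10, 1) = 10
C (Max): max(13, 5, 1) = 13
D (Max): max(3, 10, 12) = 12
Root (Min): min(10, 13, 12) = 10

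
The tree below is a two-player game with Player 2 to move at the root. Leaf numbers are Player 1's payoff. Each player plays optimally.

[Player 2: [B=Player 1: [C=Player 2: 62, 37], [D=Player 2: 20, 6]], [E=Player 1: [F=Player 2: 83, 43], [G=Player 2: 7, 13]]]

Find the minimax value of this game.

C (Player 2): min(62, 37) = 37
D (Player 2): min(20, 6) = 6
B (Player 1): max(37, 6) = 37
F (Player 2): min(83, 43) = 43
G (Player 2): min(7, 13) = 7
E (Player 1): max(43, 7) = 43
Root (Player 2): min(37, 43) = 37

37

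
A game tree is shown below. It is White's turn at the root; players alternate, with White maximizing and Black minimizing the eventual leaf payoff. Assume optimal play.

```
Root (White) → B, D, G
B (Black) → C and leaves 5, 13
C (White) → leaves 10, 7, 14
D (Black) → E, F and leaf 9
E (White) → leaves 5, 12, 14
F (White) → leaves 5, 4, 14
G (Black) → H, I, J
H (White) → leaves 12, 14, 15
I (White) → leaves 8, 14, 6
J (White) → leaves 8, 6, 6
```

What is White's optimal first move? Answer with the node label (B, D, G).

D

C (White): max(10, 7, 14) = 14
B (Black): min(14, 5, 13) = 5
E (White): max(5, 12, 14) = 14
F (White): max(5, 4, 14) = 14
D (Black): min(14, 14, 9) = 9
H (White): max(12, 14, 15) = 15
I (White): max(8, 14, 6) = 14
J (White): max(8, 6, 6) = 8
G (Black): min(15, 14, 8) = 8
Root (White): max(5, 9, 8) = 9
White picks the child with the highest value: D (value 9).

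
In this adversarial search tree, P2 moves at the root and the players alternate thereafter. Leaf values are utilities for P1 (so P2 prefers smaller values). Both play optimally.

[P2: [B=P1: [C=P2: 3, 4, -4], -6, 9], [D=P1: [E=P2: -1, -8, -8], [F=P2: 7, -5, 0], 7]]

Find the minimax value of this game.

C (P2): min(3, 4, -4) = -4
B (P1): max(-4, -6, 9) = 9
E (P2): min(-1, -8, -8) = -8
F (P2): min(7, -5, 0) = -5
D (P1): max(-8, -5, 7) = 7
Root (P2): min(9, 7) = 7

7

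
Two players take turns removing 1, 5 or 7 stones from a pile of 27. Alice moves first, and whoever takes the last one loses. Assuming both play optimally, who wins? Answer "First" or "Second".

Second

Compute winning (W) and losing (L) positions by backward induction:
i:   0  1  2  3  4  5  6  7  8  9 10 11 12 13 14 15 16 17 18 19 20 21 22 23 24 25 26 27
     W  L  W  L  W  L  W  L  W  L  W  L  W  L  W  L  W  L  W  L  W  L  W  L  W  L  W  L
Position 27 is L, so the second player wins.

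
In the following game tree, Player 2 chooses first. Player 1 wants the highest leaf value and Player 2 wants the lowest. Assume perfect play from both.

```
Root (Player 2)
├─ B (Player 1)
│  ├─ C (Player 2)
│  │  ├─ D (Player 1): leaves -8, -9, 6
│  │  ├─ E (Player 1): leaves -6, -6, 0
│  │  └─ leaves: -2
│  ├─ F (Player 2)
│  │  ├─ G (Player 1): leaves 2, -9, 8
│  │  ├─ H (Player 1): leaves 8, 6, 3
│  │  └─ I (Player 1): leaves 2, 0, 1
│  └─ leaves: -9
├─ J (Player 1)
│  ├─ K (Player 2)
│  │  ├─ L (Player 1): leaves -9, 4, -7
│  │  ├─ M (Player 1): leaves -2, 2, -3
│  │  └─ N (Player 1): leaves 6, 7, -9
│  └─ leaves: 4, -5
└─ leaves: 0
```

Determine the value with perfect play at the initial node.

0

D (Player 1): max(-8, -9, 6) = 6
E (Player 1): max(-6, -6, 0) = 0
C (Player 2): min(6, 0, -2) = -2
G (Player 1): max(2, -9, 8) = 8
H (Player 1): max(8, 6, 3) = 8
I (Player 1): max(2, 0, 1) = 2
F (Player 2): min(8, 8, 2) = 2
B (Player 1): max(-2, 2, -9) = 2
L (Player 1): max(-9, 4, -7) = 4
M (Player 1): max(-2, 2, -3) = 2
N (Player 1): max(6, 7, -9) = 7
K (Player 2): min(4, 2, 7) = 2
J (Player 1): max(2, 4, -5) = 4
Root (Player 2): min(2, 4, 0) = 0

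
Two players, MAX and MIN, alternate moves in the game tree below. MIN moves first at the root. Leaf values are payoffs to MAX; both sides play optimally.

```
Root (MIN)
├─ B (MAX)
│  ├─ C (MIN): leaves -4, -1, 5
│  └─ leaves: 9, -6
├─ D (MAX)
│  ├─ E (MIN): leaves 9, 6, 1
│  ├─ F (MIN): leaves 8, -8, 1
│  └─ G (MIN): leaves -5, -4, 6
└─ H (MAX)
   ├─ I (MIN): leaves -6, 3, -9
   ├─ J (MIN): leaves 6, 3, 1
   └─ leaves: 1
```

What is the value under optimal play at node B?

C: min(-4, -1, 5) = -4
B: max(-4, 9, -6) = 9

9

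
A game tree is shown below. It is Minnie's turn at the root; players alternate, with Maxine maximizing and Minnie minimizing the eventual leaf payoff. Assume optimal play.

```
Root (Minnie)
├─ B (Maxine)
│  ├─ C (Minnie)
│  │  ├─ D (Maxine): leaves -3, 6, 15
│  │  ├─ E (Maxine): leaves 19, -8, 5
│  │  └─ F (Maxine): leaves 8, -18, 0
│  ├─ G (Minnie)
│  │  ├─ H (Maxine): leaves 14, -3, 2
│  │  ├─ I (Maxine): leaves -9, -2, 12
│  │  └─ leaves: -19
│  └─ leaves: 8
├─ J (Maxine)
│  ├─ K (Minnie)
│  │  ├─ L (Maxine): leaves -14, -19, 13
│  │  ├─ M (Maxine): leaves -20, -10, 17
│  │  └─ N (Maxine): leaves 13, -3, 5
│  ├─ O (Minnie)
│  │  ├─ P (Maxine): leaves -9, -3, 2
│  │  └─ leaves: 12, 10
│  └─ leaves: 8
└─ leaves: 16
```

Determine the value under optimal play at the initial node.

D (Maxine): max(-3, 6, 15) = 15
E (Maxine): max(19, -8, 5) = 19
F (Maxine): max(8, -18, 0) = 8
C (Minnie): min(15, 19, 8) = 8
H (Maxine): max(14, -3, 2) = 14
I (Maxine): max(-9, -2, 12) = 12
G (Minnie): min(14, 12, -19) = -19
B (Maxine): max(8, -19, 8) = 8
L (Maxine): max(-14, -19, 13) = 13
M (Maxine): max(-20, -10, 17) = 17
N (Maxine): max(13, -3, 5) = 13
K (Minnie): min(13, 17, 13) = 13
P (Maxine): max(-9, -3, 2) = 2
O (Minnie): min(2, 12, 10) = 2
J (Maxine): max(13, 2, 8) = 13
Root (Minnie): min(8, 13, 16) = 8

8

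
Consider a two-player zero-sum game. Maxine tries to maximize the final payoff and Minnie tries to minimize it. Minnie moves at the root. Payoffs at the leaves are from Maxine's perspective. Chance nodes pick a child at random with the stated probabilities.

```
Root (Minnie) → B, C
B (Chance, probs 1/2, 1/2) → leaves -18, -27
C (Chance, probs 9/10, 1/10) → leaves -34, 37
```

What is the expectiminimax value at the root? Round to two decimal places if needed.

-26.9

B (Chance): 1/2·-18 + 1/2·-27 = -22.5
C (Chance): 9/10·-34 + 1/10·37 = -26.9
Root (Minnie): min(-22.5, -26.9) = -26.9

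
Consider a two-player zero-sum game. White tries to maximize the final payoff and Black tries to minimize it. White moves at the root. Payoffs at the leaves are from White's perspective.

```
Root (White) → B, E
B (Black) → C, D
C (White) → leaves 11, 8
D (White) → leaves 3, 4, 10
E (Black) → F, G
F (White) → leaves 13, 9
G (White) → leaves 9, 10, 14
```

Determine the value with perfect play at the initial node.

13

C (White): max(11, 8) = 11
D (White): max(3, 4, 10) = 10
B (Black): min(11, 10) = 10
F (White): max(13, 9) = 13
G (White): max(9, 10, 14) = 14
E (Black): min(13, 14) = 13
Root (White): max(10, 13) = 13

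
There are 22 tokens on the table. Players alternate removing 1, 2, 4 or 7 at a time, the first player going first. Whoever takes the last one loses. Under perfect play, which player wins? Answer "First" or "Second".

i:   0  1  2  3  4  5  6  7  8  9 10 11 12 13 14 15 16 17 18 19 20 21 22
     W  L  W  W  L  W  W  L  W  W  L  W  W  L  W  W  L  W  W  L  W  W  L
Position 22 is L, so the second player wins.

Second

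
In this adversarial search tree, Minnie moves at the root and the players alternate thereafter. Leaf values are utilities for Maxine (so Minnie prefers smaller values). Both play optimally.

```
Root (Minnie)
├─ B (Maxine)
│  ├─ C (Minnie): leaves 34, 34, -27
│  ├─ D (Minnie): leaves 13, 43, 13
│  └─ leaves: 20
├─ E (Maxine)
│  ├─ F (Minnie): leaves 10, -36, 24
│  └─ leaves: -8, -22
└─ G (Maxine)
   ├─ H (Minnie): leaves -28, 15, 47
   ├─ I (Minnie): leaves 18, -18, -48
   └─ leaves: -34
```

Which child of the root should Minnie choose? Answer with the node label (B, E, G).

C (Minnie): min(34, 34, -27) = -27
D (Minnie): min(13, 43, 13) = 13
B (Maxine): max(-27, 13, 20) = 20
F (Minnie): min(10, -36, 24) = -36
E (Maxine): max(-36, -8, -22) = -8
H (Minnie): min(-28, 15, 47) = -28
I (Minnie): min(18, -18, -48) = -48
G (Maxine): max(-28, -48, -34) = -28
Root (Minnie): min(20, -8, -28) = -28
Minnie picks the child with the lowest value: G (value -28).

G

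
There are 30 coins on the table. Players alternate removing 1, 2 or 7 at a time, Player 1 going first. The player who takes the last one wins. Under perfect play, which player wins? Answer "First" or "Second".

Second

Mark each pile size as W (mover wins) or L (mover loses):
i:   0  1  2  3  4  5  6  7  8  9 10 11 12 13 14 15 16 17 18 19 20 21 22 23 24 25 26 27 28 29 30
     L  W  W  L  W  W  L  W  W  L  W  W  L  W  W  L  W  W  L  W  W  L  W  W  L  W  W  L  W  W  L
Position 30 is L, so the second player wins.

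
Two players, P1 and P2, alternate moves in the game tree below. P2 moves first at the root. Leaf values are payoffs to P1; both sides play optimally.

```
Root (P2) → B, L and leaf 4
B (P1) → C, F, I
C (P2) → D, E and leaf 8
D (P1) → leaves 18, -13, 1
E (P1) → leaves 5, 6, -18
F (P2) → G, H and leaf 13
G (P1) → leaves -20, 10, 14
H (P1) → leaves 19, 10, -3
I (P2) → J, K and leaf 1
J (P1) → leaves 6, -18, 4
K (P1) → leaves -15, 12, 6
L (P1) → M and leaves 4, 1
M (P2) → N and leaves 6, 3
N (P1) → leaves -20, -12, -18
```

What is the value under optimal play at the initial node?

4

D (P1): max(18, -13, 1) = 18
E (P1): max(5, 6, -18) = 6
C (P2): min(18, 6, 8) = 6
G (P1): max(-20, 10, 14) = 14
H (P1): max(19, 10, -3) = 19
F (P2): min(14, 19, 13) = 13
J (P1): max(6, -18, 4) = 6
K (P1): max(-15, 12, 6) = 12
I (P2): min(6, 12, 1) = 1
B (P1): max(6, 13, 1) = 13
N (P1): max(-20, -12, -18) = -12
M (P2): min(-12, 6, 3) = -12
L (P1): max(-12, 4, 1) = 4
Root (P2): min(13, 4, 4) = 4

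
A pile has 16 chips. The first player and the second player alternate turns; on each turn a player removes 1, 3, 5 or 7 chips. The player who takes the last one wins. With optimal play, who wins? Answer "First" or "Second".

Second

W/L table (W = player to move can force a win):
i:   0  1  2  3  4  5  6  7  8  9 10 11 12 13 14 15 16
     L  W  L  W  L  W  L  W  L  W  L  W  L  W  L  W  L
Position 16 is L, so the second player wins.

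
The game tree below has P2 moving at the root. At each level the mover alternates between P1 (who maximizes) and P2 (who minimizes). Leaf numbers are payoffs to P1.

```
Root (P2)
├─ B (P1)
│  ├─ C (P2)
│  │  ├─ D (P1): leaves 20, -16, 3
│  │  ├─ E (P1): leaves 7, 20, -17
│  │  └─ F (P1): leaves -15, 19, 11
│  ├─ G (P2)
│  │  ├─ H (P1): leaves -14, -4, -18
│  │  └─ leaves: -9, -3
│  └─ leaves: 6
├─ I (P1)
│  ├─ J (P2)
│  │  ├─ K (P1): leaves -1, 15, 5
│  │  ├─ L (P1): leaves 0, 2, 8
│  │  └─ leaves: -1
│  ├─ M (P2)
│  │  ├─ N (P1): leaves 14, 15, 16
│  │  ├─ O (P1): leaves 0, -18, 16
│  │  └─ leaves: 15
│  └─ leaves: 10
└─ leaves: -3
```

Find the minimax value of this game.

D (P1): max(20, -16, 3) = 20
E (P1): max(7, 20, -17) = 20
F (P1): max(-15, 19, 11) = 19
C (P2): min(20, 20, 19) = 19
H (P1): max(-14, -4, -18) = -4
G (P2): min(-4, -9, -3) = -9
B (P1): max(19, -9, 6) = 19
K (P1): max(-1, 15, 5) = 15
L (P1): max(0, 2, 8) = 8
J (P2): min(15, 8, -1) = -1
N (P1): max(14, 15, 16) = 16
O (P1): max(0, -18, 16) = 16
M (P2): min(16, 16, 15) = 15
I (P1): max(-1, 15, 10) = 15
Root (P2): min(19, 15, -3) = -3

-3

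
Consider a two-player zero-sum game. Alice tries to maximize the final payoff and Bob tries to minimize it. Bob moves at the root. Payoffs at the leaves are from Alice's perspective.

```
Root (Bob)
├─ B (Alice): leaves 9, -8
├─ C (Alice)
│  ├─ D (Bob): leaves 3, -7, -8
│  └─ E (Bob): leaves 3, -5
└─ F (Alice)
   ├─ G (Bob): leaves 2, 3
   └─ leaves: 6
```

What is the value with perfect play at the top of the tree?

B (Alice): max(9, -8) = 9
D (Bob): min(3, -7, -8) = -8
E (Bob): min(3, -5) = -5
C (Alice): max(-8, -5) = -5
G (Bob): min(2, 3) = 2
F (Alice): max(2, 6) = 6
Root (Bob): min(9, -5, 6) = -5

-5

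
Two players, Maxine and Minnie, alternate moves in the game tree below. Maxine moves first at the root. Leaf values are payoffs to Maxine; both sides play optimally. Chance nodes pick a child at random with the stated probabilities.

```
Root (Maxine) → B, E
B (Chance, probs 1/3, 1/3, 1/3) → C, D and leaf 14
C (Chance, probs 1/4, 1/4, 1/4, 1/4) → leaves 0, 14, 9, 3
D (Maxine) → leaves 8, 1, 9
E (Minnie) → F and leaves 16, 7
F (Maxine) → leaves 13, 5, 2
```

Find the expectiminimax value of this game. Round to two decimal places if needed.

9.83

C (Chance): 1/4·0 + 1/4·14 + 1/4·9 + 1/4·3 = 6.5
D (Maxine): max(8, 1, 9) = 9
B (Chance): 1/3·6.5 + 1/3·9 + 1/3·14 = 9.83
F (Maxine): max(13, 5, 2) = 13
E (Minnie): min(13, 16, 7) = 7
Root (Maxine): max(9.83, 7) = 9.83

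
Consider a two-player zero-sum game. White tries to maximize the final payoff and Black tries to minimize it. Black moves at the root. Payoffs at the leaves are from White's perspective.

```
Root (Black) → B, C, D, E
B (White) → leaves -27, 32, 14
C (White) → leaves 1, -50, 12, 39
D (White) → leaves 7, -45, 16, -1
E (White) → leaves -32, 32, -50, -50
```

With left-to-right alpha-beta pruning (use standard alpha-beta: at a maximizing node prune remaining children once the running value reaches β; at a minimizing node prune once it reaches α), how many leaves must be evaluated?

B [α=-∞,β=+∞]: v=32
C [α=-∞,β=32]: v=39
D [α=-∞,β=32]: v=16
E [α=-∞,β=16]: v=32 after child 2 ≥ β → β-cutoff, skip 2
Root [α=-∞,β=+∞]: v=16
Leaves evaluated: 13 of 15.

13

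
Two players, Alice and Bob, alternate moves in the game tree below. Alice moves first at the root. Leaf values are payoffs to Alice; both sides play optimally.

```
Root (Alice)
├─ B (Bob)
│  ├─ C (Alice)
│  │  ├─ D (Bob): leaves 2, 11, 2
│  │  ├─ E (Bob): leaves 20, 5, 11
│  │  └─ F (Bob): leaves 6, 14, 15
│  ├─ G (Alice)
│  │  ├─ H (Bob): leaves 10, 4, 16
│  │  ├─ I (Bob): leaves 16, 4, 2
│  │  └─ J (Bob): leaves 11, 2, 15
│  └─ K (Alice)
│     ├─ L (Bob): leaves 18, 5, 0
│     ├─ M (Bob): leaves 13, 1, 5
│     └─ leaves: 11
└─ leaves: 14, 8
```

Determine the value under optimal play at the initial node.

14

D (Bob): min(2, 11, 2) = 2
E (Bob): min(20, 5, 11) = 5
F (Bob): min(6, 14, 15) = 6
C (Alice): max(2, 5, 6) = 6
H (Bob): min(10, 4, 16) = 4
I (Bob): min(16, 4, 2) = 2
J (Bob): min(11, 2, 15) = 2
G (Alice): max(4, 2, 2) = 4
L (Bob): min(18, 5, 0) = 0
M (Bob): min(13, 1, 5) = 1
K (Alice): max(0, 1, 11) = 11
B (Bob): min(6, 4, 11) = 4
Root (Alice): max(4, 14, 8) = 14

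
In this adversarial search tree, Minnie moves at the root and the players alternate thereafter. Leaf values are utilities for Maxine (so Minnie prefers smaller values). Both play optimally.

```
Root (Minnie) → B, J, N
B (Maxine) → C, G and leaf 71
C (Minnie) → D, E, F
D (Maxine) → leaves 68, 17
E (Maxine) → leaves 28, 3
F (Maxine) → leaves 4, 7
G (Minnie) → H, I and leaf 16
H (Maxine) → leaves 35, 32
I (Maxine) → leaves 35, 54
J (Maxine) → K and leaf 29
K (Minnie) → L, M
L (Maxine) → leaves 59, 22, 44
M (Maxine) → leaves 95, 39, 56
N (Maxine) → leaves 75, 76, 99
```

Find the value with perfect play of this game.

59

D (Maxine): max(68, 17) = 68
E (Maxine): max(28, 3) = 28
F (Maxine): max(4, 7) = 7
C (Minnie): min(68, 28, 7) = 7
H (Maxine): max(35, 32) = 35
I (Maxine): max(35, 54) = 54
G (Minnie): min(35, 54, 16) = 16
B (Maxine): max(7, 16, 71) = 71
L (Maxine): max(59, 22, 44) = 59
M (Maxine): max(95, 39, 56) = 95
K (Minnie): min(59, 95) = 59
J (Maxine): max(59, 29) = 59
N (Maxine): max(75, 76, 99) = 99
Root (Minnie): min(71, 59, 99) = 59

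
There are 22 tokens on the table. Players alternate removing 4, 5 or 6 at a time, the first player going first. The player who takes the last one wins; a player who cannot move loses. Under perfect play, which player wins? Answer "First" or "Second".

Compute winning (W) and losing (L) positions by backward induction:
i:   0  1  2  3  4  5  6  7  8  9 10 11 12 13 14 15 16 17 18 19 20 21 22
     L  L  L  L  W  W  W  W  W  W  L  L  L  L  W  W  W  W  W  W  L  L  L
Position 22 is L, so the second player wins.

Second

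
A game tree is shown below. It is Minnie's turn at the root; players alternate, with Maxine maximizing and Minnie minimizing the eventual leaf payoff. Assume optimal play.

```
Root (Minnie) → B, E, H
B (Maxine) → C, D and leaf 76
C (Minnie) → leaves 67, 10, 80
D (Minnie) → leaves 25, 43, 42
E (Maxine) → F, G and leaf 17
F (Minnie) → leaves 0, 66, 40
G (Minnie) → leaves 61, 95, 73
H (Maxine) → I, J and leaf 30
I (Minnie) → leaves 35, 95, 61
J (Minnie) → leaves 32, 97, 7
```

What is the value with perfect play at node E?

F: min(0, 66, 40) = 0
G: min(61, 95, 73) = 61
E: max(0, 61, 17) = 61

61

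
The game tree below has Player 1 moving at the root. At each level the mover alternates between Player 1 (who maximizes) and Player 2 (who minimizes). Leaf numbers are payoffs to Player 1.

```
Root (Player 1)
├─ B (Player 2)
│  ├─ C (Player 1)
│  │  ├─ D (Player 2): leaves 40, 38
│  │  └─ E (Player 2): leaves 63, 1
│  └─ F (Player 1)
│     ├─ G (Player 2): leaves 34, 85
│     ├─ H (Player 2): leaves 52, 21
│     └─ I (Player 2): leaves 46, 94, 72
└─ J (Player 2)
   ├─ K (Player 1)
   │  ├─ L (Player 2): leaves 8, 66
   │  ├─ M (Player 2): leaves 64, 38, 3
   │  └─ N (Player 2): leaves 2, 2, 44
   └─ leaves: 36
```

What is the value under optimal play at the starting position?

D (Player 2): min(40, 38) = 38
E (Player 2): min(63, 1) = 1
C (Player 1): max(38, 1) = 38
G (Player 2): min(34, 85) = 34
H (Player 2): min(52, 21) = 21
I (Player 2): min(46, 94, 72) = 46
F (Player 1): max(34, 21, 46) = 46
B (Player 2): min(38, 46) = 38
L (Player 2): min(8, 66) = 8
M (Player 2): min(64, 38, 3) = 3
N (Player 2): min(2, 2, 44) = 2
K (Player 1): max(8, 3, 2) = 8
J (Player 2): min(8, 36) = 8
Root (Player 1): max(38, 8) = 38

38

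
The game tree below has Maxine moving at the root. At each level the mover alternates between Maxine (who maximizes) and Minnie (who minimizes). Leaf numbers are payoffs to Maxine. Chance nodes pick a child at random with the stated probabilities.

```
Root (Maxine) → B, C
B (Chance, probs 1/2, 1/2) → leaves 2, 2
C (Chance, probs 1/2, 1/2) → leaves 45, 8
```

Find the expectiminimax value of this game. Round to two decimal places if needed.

B (Chance): 1/2·2 + 1/2·2 = 2
C (Chance): 1/2·45 + 1/2·8 = 26.5
Root (Maxine): max(2, 26.5) = 26.5

26.5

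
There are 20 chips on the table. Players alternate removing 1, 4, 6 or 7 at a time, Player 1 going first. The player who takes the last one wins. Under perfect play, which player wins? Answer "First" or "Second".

Compute winning (W) and losing (L) positions by backward induction:
i:   0  1  2  3  4  5  6  7  8  9 10 11 12 13 14 15 16 17 18 19 20
     L  W  L  W  W  L  W  W  W  W  L  W  W  L  W  L  W  W  L  W  W
Position 20 is W, so the first player wins.

First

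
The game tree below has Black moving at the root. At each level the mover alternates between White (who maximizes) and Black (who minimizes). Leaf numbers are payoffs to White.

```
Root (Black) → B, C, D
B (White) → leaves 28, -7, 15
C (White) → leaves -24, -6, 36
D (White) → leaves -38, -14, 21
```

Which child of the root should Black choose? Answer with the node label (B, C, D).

B (White): max(28, -7, 15) = 28
C (White): max(-24, -6, 36) = 36
D (White): max(-38, -14, 21) = 21
Root (Black): min(28, 36, 21) = 21
Black picks the child with the lowest value: D (value 21).

D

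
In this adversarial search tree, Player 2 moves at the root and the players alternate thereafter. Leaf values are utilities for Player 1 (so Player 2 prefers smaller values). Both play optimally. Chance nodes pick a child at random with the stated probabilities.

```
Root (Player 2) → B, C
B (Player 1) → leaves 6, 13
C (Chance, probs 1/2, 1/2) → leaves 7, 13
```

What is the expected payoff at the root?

10

B (Player 1): max(6, 13) = 13
C (Chance): 1/2·7 + 1/2·13 = 10
Root (Player 2): min(13, 10) = 10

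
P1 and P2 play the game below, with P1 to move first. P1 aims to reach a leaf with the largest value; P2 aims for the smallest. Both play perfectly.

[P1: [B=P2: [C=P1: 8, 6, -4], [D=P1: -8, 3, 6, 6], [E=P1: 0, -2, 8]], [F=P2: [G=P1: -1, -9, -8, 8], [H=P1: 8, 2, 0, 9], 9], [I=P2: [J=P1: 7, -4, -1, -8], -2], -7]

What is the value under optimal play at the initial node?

8

C (P1): max(8, 6, -4) = 8
D (P1): max(-8, 3, 6, 6) = 6
E (P1): max(0, -2, 8) = 8
B (P2): min(8, 6, 8) = 6
G (P1): max(-1, -9, -8, 8) = 8
H (P1): max(8, 2, 0, 9) = 9
F (P2): min(8, 9, 9) = 8
J (P1): max(7, -4, -1, -8) = 7
I (P2): min(7, -2) = -2
Root (P1): max(6, 8, -2, -7) = 8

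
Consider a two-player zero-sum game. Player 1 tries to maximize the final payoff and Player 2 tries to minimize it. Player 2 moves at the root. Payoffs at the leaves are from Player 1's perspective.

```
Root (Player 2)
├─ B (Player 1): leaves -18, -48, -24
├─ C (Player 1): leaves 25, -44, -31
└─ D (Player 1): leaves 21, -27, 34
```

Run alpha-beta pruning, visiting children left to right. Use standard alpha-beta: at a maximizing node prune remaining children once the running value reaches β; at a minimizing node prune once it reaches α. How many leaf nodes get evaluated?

5

B [α=-∞,β=+∞]: v=-18
C [α=-∞,β=-18]: v=25 after child 1 ≥ β → β-cutoff, skip 2
D [α=-∞,β=-18]: v=21 after child 1 ≥ β → β-cutoff, skip 2
Root [α=-∞,β=+∞]: v=-18
Leaves evaluated: 5 of 9.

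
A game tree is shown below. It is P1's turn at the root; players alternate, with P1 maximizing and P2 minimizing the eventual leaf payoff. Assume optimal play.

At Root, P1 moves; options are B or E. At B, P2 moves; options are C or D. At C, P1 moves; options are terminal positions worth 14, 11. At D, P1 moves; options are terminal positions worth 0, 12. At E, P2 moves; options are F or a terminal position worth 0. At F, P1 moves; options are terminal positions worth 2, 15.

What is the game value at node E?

0

F: max(2, 15) = 15
E: min(15, 0) = 0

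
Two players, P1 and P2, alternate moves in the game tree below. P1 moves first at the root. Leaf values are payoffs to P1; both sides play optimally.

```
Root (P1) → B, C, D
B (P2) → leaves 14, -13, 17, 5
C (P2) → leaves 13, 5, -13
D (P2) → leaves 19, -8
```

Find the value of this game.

-8

B (P2): min(14, -13, 17, 5) = -13
C (P2): min(13, 5, -13) = -13
D (P2): min(19, -8) = -8
Root (P1): max(-13, -13, -8) = -8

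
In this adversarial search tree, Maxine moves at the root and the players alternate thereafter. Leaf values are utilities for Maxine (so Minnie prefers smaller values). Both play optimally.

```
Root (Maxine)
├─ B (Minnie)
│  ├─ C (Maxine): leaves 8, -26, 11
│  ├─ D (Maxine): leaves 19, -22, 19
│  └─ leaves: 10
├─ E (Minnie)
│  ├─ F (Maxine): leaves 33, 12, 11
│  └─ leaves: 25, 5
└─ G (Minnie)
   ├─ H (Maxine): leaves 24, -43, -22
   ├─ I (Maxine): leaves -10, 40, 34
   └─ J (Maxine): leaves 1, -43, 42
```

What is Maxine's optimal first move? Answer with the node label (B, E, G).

G

C (Maxine): max(8, -26, 11) = 11
D (Maxine): max(19, -22, 19) = 19
B (Minnie): min(11, 19, 10) = 10
F (Maxine): max(33, 12, 11) = 33
E (Minnie): min(33, 25, 5) = 5
H (Maxine): max(24, -43, -22) = 24
I (Maxine): max(-10, 40, 34) = 40
J (Maxine): max(1, -43, 42) = 42
G (Minnie): min(24, 40, 42) = 24
Root (Maxine): max(10, 5, 24) = 24
Maxine picks the child with the highest value: G (value 24).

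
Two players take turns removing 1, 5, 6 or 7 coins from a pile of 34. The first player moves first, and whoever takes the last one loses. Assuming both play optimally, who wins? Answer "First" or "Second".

i:   0  1  2  3  4  5  6  7  8  9 10 11 12 13 14 15 16 17 18 19 20 21 22 23 24 25 26 27 28 29 30 31 32 33 34
     W  L  W  L  W  L  W  W  W  W  W  W  W  L  W  L  W  L  W  W  W  W  W  W  W  L  W  L  W  L  W  W  W  W  W
Position 34 is W, so the first player wins.

First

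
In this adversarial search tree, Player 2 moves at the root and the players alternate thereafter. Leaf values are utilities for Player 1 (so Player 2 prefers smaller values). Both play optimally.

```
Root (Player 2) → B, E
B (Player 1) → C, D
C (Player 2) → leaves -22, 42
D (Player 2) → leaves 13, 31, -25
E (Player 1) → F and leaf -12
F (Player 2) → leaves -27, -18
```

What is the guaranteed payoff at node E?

-12

F: min(-27, -18) = -27
E: max(-27, -12) = -12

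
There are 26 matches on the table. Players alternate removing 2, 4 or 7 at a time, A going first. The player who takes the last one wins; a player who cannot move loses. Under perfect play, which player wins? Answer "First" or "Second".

W/L table (W = player to move can force a win):
i:   0  1  2  3  4  5  6  7  8  9 10 11 12 13 14 15 16 17 18 19 20 21 22 23 24 25 26
     L  L  W  W  W  W  L  W  W  L  W  W  L  W  W  L  W  W  L  W  W  L  W  W  L  W  W
Position 26 is W, so the first player wins.

First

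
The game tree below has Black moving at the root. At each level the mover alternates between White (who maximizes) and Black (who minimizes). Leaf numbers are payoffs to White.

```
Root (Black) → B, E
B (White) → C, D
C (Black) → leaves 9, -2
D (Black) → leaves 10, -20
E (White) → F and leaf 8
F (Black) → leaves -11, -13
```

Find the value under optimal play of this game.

C (Black): min(9, -2) = -2
D (Black): min(10, -20) = -20
B (White): max(-2, -20) = -2
F (Black): min(-11, -13) = -13
E (White): max(-13, 8) = 8
Root (Black): min(-2, 8) = -2

-2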